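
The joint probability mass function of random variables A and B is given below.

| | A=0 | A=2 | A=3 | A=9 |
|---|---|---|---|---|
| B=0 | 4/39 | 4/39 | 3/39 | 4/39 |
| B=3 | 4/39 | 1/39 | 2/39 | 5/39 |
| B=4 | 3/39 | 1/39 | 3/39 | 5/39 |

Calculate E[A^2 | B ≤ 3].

P(B ≤ 3) = 9/13.
Summing A^2·P(A=x,B=y) over the conditioning event gives 794/39.
E[A^2 | B ≤ 3] = (794/39) / (9/13) = 794/27.

794/27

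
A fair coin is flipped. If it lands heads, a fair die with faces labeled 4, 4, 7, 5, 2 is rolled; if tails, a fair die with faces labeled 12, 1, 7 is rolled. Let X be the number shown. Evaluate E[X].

E[X | heads] = (4+4+7+5+2)/5 = 22/5.
E[X | tails] = (12+1+7)/3 = 20/3.
E[X] = (1/2)·(22/5) + (1/2)·(20/3) = 83/15.

83/15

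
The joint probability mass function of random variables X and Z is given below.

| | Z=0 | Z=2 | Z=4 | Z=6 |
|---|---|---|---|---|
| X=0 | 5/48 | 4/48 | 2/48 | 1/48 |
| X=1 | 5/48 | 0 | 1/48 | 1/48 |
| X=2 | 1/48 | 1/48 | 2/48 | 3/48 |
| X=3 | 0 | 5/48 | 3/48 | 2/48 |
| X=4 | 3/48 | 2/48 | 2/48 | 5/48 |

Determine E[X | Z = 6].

11/4

P(Z = 6) = 1/4.
Σ X·P over the event = 0·(1/48) + 1·(1/48) + 2·(3/48) + 3·(2/48) + 4·(5/48) = 11/16.
E[X | Z = 6] = (11/16) / (1/4) = 11/4.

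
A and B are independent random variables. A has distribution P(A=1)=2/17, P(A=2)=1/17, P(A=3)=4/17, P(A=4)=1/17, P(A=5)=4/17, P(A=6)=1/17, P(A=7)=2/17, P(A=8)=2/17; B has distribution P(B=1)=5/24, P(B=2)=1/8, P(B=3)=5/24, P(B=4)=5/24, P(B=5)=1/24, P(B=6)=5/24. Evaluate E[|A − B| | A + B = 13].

P(A + B = 13) = 1/34.
Summing |A−B|·P(x,y) over outcomes with A + B = 13 gives 2/51.
E[|A − B| | A + B = 13] = (2/51) / (1/34) = 4/3.

4/3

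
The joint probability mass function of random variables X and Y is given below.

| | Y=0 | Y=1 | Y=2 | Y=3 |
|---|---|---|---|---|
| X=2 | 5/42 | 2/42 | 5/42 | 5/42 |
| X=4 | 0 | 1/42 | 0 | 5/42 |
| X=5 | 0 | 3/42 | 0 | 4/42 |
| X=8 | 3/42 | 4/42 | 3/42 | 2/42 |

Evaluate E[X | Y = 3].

33/8

P(Y = 3) = 8/21.
Σ X·P over the event = 2·(5/42) + 4·(5/42) + 5·(4/42) + 8·(2/42) = 11/7.
E[X | Y = 3] = (11/7) / (8/21) = 33/8.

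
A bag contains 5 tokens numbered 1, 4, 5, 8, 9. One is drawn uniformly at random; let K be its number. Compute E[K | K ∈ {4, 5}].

P(K ∈ {4, 5}) = 2/5.
Σ over the event: 4·1/5 + 5·1/5 = 9/5.
E[K | K ∈ {4, 5}] = (9/5) / (2/5) = 9/2.

9/2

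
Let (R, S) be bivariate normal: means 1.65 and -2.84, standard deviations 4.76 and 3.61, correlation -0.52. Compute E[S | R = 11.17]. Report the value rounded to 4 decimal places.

E[S | R=x] = μ_S + ρ(σ_S/σ_R)(x − μ_R) for jointly normal variables.
E[S | R=11.17] = -2.84 + (-0.52)·(3.61/4.76)·(11.17 − (1.65)) = -2.84 + (-0.39437)·(9.52) = -6.5944.

-6.5944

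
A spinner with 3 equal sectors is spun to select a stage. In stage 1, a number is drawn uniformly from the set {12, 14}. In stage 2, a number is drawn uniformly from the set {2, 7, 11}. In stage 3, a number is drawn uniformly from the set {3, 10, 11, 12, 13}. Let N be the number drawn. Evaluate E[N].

442/45

E[N | stage 1] = (12+14)/2 = 13.
E[N | stage 2] = (2+7+11)/3 = 20/3.
E[N | stage 3] = (3+10+11+12+13)/5 = 49/5.
E[N] = (1/3)·(13) + (1/3)·(20/3) + (1/3)·(49/5) = 442/45.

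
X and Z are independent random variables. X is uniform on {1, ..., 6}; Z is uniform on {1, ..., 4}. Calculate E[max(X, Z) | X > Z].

32/7

P(X > Z) = 7/12.
Summing max(X,Z)·P(x,y) over outcomes with X > Z gives 8/3.
E[max(X, Z) | X > Z] = (8/3) / (7/12) = 32/7.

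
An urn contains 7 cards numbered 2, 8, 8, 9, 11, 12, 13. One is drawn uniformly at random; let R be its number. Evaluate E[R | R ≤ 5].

2

P(R ≤ 5) = 1/7.
Σ over the event: 2·1/7 = 2/7.
E[R | R ≤ 5] = (2/7) / (1/7) = 2.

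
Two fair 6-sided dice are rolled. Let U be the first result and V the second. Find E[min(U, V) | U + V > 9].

29/6

P(U + V > 9) = 1/6.
Summing min(U,V)·P(x,y) over outcomes with U + V > 9 gives 29/36.
E[min(U, V) | U + V > 9] = (29/36) / (1/6) = 29/6.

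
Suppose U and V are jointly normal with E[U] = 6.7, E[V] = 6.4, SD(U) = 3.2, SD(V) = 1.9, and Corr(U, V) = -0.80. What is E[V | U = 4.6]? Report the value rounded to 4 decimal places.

7.3975

E[V | U=x] = μ_V + ρ(σ_V/σ_U)(x − μ_U) for jointly normal variables.
E[V | U=4.6] = 6.4 + (-0.80)·(1.9/3.2)·(4.6 − (6.7)) = 6.4 + (-0.475)·(-2.1) = 7.3975.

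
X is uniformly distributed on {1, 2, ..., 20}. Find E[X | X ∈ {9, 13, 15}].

37/3

P(X ∈ {9, 13, 15}) = 3/20.
Σ over the event: 9·1/20 + 13·1/20 + 15·1/20 = 37/20.
E[X | X ∈ {9, 13, 15}] = (37/20) / (3/20) = 37/3.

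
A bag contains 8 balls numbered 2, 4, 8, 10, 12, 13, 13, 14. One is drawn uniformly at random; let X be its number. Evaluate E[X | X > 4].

P(X > 4) = 3/4.
Σ over the event: 8·1/8 + 10·1/8 + 12·1/8 + 13·1/4 + 14·1/8 = 35/4.
E[X | X > 4] = (35/4) / (3/4) = 35/3.

35/3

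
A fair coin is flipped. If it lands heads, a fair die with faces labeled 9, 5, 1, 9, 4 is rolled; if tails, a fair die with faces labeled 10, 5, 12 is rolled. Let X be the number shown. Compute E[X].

E[X | heads] = (9+5+1+9+4)/5 = 28/5.
E[X | tails] = (10+5+12)/3 = 9.
By the law of total expectation,
E[X] = (1/2)·(28/5) + (1/2)·(9) = 73/10.

73/10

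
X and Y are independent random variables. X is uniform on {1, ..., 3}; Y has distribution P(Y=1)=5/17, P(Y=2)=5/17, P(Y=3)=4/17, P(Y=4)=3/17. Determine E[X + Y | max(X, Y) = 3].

105/22

P(max(X, Y) = 3) = 22/51.
Summing (X+Y)·P(x,y) over outcomes with max(X, Y) = 3 gives 35/17.
E[X + Y | max(X, Y) = 3] = (35/17) / (22/51) = 105/22.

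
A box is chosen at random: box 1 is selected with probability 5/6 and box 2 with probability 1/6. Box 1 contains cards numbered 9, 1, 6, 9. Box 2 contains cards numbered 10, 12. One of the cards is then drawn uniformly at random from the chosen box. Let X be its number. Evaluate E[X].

169/24

E[X | box 1] = (9+1+6+9)/4 = 25/4.
E[X | box 2] = (10+12)/2 = 11.
E[X] = (5/6)·(25/4) + (1/6)·(11) = 169/24.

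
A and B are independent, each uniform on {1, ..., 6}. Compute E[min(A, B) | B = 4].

3

Outcomes with B = 4: (1,4), (2,4), (3,4), (4,4), (5,4), (6,4), each with probability 1/36.
E[min(A, B) | B = 4] = (1 + 2 + 3 + 4 + 4 + 4) / 6 = 3.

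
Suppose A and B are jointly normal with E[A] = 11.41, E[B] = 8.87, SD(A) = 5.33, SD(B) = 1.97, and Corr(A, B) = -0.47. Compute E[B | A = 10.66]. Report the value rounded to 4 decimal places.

9.0003

For a bivariate normal, E[B | A=x] = μ_B + ρ·(σ_B/σ_A)·(x − μ_A).
E[B | A=10.66] = 8.87 + (-0.47)·(1.97/5.33)·(10.66 − (11.41)) = 8.87 + (-0.17371)·(-0.75) = 9.0003.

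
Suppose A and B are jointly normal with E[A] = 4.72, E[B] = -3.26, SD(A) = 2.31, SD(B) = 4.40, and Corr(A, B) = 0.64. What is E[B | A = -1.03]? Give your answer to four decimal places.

-10.2695

The regression of B on A has slope ρ·σ_B/σ_A and passes through (μ_A, μ_B).
E[B | A=-1.03] = -3.26 + (0.64)·(4.40/2.31)·(-1.03 − (4.72)) = -3.26 + (1.21905)·(-5.75) = -10.2695.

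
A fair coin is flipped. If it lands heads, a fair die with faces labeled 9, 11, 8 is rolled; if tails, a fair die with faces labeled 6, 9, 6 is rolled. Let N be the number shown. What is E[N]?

E[N | heads] = (9+11+8)/3 = 28/3.
E[N | tails] = (6+9+6)/3 = 7.
By the law of total expectation,
E[N] = (1/2)·(28/3) + (1/2)·(7) = 49/6.

49/6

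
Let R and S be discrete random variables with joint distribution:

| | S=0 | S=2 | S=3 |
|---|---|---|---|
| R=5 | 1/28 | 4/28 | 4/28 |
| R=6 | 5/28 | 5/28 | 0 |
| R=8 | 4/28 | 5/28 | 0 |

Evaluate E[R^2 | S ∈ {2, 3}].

350/9

P(S ∈ {2, 3}) = 9/14.
Σ R^2·P over the event = 25·(4/28) + 25·(4/28) + 36·(5/28) + 64·(5/28) = 25.
E[R^2 | S ∈ {2, 3}] = (25) / (9/14) = 350/9.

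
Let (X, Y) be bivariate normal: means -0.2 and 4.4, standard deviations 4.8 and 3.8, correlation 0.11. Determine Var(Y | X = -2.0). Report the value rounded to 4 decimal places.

14.2653

For a bivariate normal, Var(Y | X=x) = σ_Y²(1 − ρ²).
Var(Y | X=-2.0) = (3.8)²·(1 − (0.11)²) = 14.44·0.9879 = 14.2653.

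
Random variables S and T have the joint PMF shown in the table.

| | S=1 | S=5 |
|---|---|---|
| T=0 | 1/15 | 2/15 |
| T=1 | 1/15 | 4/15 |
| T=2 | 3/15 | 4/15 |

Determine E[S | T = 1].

21/5

P(T = 1) = 1/3.
Σ S·P over the event = 1·(1/15) + 5·(4/15) = 7/5.
E[S | T = 1] = (7/5) / (1/3) = 21/5.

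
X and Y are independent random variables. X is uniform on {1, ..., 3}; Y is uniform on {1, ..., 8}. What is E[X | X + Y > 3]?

44/21

P(X + Y > 3) = 7/8.
Summing X·P(x,y) over outcomes with X + Y > 3 gives 11/6.
E[X | X + Y > 3] = (11/6) / (7/8) = 44/21.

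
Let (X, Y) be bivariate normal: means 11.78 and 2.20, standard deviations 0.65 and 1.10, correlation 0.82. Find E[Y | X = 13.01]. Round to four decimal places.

For a bivariate normal, E[Y | X=x] = μ_Y + ρ·(σ_Y/σ_X)·(x − μ_X).
E[Y | X=13.01] = 2.20 + (0.82)·(1.10/0.65)·(13.01 − (11.78)) = 2.20 + (1.3877)·(1.23) = 3.9069.

3.9069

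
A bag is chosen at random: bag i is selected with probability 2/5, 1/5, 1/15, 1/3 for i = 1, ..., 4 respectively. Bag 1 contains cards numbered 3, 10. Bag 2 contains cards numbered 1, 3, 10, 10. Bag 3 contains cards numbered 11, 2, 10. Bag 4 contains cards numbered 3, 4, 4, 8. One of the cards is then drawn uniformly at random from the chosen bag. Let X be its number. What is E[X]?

1061/180

E[X | bag 1] = (3+10)/2 = 13/2.
E[X | bag 2] = (1+3+10+10)/4 = 6.
E[X | bag 3] = (11+2+10)/3 = 23/3.
E[X | bag 4] = (3+4+4+8)/4 = 19/4.
E[X] = (2/5)·(13/2) + (1/5)·(6) + (1/15)·(23/3) + (1/3)·(19/4) = 1061/180.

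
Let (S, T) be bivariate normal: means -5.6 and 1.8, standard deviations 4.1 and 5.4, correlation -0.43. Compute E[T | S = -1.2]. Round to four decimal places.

-0.6919

The regression of T on S has slope ρ·σ_T/σ_S and passes through (μ_S, μ_T).
E[T | S=-1.2] = 1.8 + (-0.43)·(5.4/4.1)·(-1.2 − (-5.6)) = 1.8 + (-0.56634)·(4.4) = -0.6919.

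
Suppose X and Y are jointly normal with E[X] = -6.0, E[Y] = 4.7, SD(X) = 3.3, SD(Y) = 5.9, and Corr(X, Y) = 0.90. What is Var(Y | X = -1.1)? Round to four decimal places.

Var(Y | X=x) = (1 − ρ²)·σ_Y².
Var(Y | X=-1.1) = (5.9)²·(1 − (0.90)²) = 34.81·0.19 = 6.6139.

6.6139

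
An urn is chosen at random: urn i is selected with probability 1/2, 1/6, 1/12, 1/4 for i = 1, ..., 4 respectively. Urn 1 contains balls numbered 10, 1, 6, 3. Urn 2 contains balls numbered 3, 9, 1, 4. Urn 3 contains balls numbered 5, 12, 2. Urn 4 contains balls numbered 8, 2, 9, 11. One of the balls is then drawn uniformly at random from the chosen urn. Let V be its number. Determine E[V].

101/18

E[V | urn 1] = (10+1+6+3)/4 = 5.
E[V | urn 2] = (3+9+1+4)/4 = 17/4.
E[V | urn 3] = (5+12+2)/3 = 19/3.
E[V | urn 4] = (8+2+9+11)/4 = 15/2.
By the law of total expectation,
E[V] = (1/2)·(5) + (1/6)·(17/4) + (1/12)·(19/3) + (1/4)·(15/2) = 101/18.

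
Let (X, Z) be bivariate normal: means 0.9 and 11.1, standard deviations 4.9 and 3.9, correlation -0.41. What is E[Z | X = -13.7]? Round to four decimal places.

15.8644

E[Z | X=x] = μ_Z + ρ(σ_Z/σ_X)(x − μ_X) for jointly normal variables.
E[Z | X=-13.7] = 11.1 + (-0.41)·(3.9/4.9)·(-13.7 − (0.9)) = 11.1 + (-0.32633)·(-14.6) = 15.8644.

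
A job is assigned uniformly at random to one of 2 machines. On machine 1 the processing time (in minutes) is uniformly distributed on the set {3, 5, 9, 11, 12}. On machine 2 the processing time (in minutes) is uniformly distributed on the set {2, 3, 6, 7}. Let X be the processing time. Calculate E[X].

E[X | machine 1] = (3+5+9+11+12)/5 = 8.
E[X | machine 2] = (2+3+6+7)/4 = 9/2.
E[X] = (1/2)·(8) + (1/2)·(9/2) = 25/4.

25/4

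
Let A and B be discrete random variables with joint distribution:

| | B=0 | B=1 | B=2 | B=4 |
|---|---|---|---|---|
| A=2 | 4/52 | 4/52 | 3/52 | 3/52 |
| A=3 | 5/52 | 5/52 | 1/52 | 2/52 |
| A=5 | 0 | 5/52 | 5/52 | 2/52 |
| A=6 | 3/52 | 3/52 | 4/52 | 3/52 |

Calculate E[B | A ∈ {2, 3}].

37/27

P(A ∈ {2, 3}) = 27/52.
Σ B·P over the event = 0·(4/52) + 1·(4/52) + 2·(3/52) + 4·(3/52) + 0·(5/52) + 1·(5/52) + 2·(1/52) + 4·(2/52) = 37/52.
E[B | A ∈ {2, 3}] = (37/52) / (27/52) = 37/27.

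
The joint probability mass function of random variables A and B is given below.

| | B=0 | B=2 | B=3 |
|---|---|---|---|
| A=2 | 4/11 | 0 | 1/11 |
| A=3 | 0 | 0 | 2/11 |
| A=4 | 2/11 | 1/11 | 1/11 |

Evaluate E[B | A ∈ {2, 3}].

P(A ∈ {2, 3}) = 7/11.
Σ B·P over the event = 0·(4/11) + 3·(1/11) + 3·(2/11) = 9/11.
E[B | A ∈ {2, 3}] = (9/11) / (7/11) = 9/7.

9/7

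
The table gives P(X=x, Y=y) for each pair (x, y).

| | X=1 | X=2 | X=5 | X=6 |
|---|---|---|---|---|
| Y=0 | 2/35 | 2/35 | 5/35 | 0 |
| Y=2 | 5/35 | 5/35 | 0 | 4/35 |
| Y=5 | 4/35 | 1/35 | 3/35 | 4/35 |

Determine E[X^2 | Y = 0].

P(Y = 0) = 9/35.
Σ X^2·P over the event = 1·(2/35) + 4·(2/35) + 25·(5/35) = 27/7.
E[X^2 | Y = 0] = (27/7) / (9/35) = 15.

15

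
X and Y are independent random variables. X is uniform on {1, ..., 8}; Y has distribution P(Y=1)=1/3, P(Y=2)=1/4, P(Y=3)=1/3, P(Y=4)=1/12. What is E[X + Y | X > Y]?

15/2

P(X > Y) = 35/48.
Summing (X+Y)·P(x,y) over outcomes with X > Y gives 175/32.
E[X + Y | X > Y] = (175/32) / (35/48) = 15/2.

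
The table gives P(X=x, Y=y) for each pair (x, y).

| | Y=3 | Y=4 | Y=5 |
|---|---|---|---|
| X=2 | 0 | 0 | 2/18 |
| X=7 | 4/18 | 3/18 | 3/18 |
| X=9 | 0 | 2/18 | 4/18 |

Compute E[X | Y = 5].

P(Y = 5) = 1/2.
Σ X·P over the event = 2·(2/18) + 7·(3/18) + 9·(4/18) = 61/18.
E[X | Y = 5] = (61/18) / (1/2) = 61/9.

61/9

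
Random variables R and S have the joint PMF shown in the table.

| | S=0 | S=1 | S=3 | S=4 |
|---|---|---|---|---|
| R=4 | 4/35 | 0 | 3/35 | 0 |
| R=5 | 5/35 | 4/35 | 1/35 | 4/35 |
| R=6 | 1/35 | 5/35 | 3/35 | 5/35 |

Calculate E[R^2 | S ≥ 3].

P(S ≥ 3) = 16/35.
Σ R^2·P over the event = 16·(3/35) + 25·(1/35) + 25·(4/35) + 36·(3/35) + 36·(5/35) = 461/35.
E[R^2 | S ≥ 3] = (461/35) / (16/35) = 461/16.

461/16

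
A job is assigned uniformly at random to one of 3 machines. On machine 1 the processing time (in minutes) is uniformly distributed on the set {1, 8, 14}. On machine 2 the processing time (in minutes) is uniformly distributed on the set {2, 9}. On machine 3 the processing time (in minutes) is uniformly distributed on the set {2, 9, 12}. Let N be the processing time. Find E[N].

125/18

E[N | machine 1] = (1+8+14)/3 = 23/3.
E[N | machine 2] = (2+9)/2 = 11/2.
E[N | machine 3] = (2+9+12)/3 = 23/3.
By the law of total expectation,
E[N] = (1/3)·(23/3) + (1/3)·(11/2) + (1/3)·(23/3) = 125/18.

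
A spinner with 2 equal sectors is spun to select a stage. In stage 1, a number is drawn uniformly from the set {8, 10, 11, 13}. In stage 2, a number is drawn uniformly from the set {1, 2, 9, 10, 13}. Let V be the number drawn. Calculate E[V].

E[V | stage 1] = (8+10+11+13)/4 = 21/2.
E[V | stage 2] = (1+2+9+10+13)/5 = 7.
E[V] = (1/2)·(21/2) + (1/2)·(7) = 35/4.

35/4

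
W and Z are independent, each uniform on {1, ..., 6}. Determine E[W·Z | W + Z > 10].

32

Outcomes with W + Z > 10: (5,6), (6,5), (6,6), each with probability 1/36.
E[W·Z | W + Z > 10] = (30 + 30 + 36) / 3 = 32.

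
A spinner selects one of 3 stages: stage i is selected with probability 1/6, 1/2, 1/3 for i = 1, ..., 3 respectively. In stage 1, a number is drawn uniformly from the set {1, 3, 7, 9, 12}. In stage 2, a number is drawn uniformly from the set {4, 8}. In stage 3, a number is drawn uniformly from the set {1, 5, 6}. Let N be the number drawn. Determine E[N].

27/5

E[N | stage 1] = (1+3+7+9+12)/5 = 32/5.
E[N | stage 2] = (4+8)/2 = 6.
E[N | stage 3] = (1+5+6)/3 = 4.
E[N] = (1/6)·(32/5) + (1/2)·(6) + (1/3)·(4) = 27/5.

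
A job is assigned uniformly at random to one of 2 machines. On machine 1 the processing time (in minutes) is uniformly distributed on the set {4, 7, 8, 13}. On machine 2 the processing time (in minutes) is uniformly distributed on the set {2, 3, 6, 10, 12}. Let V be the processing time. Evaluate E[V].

73/10

E[V | machine 1] = (4+7+8+13)/4 = 8.
E[V | machine 2] = (2+3+6+10+12)/5 = 33/5.
E[V] = (1/2)·(8) + (1/2)·(33/5) = 73/10.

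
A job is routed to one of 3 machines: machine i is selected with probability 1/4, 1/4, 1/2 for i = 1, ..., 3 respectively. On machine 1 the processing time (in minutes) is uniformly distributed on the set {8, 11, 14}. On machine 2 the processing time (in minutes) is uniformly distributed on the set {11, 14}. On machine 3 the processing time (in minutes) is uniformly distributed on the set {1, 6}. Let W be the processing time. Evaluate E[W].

61/8

E[W | machine 1] = (8+11+14)/3 = 11.
E[W | machine 2] = (11+14)/2 = 25/2.
E[W | machine 3] = (1+6)/2 = 7/2.
E[W] = (1/4)·(11) + (1/4)·(25/2) + (1/2)·(7/2) = 61/8.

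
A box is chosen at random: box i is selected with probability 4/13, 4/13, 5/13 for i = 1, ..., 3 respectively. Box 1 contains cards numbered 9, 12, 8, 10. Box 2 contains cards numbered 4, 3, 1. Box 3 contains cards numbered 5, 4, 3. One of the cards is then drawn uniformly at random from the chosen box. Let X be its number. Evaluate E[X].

E[X | box 1] = (9+12+8+10)/4 = 39/4.
E[X | box 2] = (4+3+1)/3 = 8/3.
E[X | box 3] = (5+4+3)/3 = 4.
E[X] = (4/13)·(39/4) + (4/13)·(8/3) + (5/13)·(4) = 209/39.

209/39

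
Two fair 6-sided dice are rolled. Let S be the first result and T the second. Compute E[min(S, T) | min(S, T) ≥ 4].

Outcomes with min(S, T) ≥ 4: (4,4), (4,5), (4,6), (5,4), (5,5), (5,6), (6,4), (6,5), (6,6), each with probability 1/36.
E[min(S, T) | min(S, T) ≥ 4] = (4 + 4 + 4 + 4 + 5 + 5 + 4 + 5 + 6) / 9 = 41/9.

41/9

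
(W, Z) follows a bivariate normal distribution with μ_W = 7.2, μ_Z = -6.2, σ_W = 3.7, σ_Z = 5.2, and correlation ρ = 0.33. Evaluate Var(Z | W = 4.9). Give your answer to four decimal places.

24.0953

For a bivariate normal, Var(Z | W=x) = σ_Z²(1 − ρ²).
Var(Z | W=4.9) = (5.2)²·(1 − (0.33)²) = 27.04·0.8911 = 24.0953.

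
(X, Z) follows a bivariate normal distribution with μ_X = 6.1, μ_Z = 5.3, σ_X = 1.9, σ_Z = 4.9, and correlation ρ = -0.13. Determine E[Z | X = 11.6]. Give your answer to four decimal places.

For a bivariate normal, E[Z | X=x] = μ_Z + ρ·(σ_Z/σ_X)·(x − μ_X).
E[Z | X=11.6] = 5.3 + (-0.13)·(4.9/1.9)·(11.6 − (6.1)) = 5.3 + (-0.33526)·(5.5) = 3.4561.

3.4561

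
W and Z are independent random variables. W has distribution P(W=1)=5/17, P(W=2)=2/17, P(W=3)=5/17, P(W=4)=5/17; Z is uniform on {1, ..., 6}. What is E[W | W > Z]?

P(W > Z) = 9/34.
Summing W·P(x,y) over outcomes with W > Z gives 47/51.
E[W | W > Z] = (47/51) / (9/34) = 94/27.

94/27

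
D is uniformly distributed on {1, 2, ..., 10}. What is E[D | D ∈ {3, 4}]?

7/2

P(D ∈ {3, 4}) = 1/5.
Σ over the event: 3·1/10 + 4·1/10 = 7/10.
E[D | D ∈ {3, 4}] = (7/10) / (1/5) = 7/2.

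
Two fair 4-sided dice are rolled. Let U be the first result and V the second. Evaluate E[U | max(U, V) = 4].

22/7

Outcomes with max(U, V) = 4: (1,4), (2,4), (3,4), (4,1), (4,2), (4,3), (4,4), each with probability 1/16.
E[U | max(U, V) = 4] = (1 + 2 + 3 + 4 + 4 + 4 + 4) / 7 = 22/7.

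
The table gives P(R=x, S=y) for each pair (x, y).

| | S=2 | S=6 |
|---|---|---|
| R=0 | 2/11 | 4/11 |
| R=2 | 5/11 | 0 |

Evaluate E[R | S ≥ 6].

0

P(S ≥ 6) = 4/11.
Σ R·P over the event = 0·(4/11) = 0.
E[R | S ≥ 6] = (0) / (4/11) = 0.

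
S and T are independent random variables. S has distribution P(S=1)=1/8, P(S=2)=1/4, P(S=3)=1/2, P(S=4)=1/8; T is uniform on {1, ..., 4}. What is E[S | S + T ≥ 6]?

P(S + T ≥ 6) = 13/32.
Summing S·P(x,y) over outcomes with S + T ≥ 6 gives 5/4.
E[S | S + T ≥ 6] = (5/4) / (13/32) = 40/13.

40/13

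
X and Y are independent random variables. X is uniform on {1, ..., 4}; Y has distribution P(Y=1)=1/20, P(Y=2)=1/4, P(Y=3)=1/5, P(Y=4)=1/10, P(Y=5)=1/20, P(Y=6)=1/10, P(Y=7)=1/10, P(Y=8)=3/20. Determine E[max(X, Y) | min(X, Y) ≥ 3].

P(min(X, Y) ≥ 3) = 7/20.
Summing max(X,Y)·P(x,y) over outcomes with min(X, Y) ≥ 3 gives 77/40.
E[max(X, Y) | min(X, Y) ≥ 3] = (77/40) / (7/20) = 11/2.

11/2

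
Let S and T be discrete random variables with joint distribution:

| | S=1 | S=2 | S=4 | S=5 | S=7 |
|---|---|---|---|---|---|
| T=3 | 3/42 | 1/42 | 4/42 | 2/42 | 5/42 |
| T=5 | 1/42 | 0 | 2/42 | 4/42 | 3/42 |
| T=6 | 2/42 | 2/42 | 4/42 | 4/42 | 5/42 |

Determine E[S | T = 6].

P(T = 6) = 17/42.
Σ S·P over the event = 1·(2/42) + 2·(2/42) + 4·(4/42) + 5·(4/42) + 7·(5/42) = 11/6.
E[S | T = 6] = (11/6) / (17/42) = 77/17.

77/17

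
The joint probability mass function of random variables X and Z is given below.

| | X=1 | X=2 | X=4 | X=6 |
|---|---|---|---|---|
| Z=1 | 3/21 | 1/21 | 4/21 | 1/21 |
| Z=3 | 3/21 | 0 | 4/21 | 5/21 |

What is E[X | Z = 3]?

P(Z = 3) = 4/7.
Σ X·P over the event = 1·(3/21) + 4·(4/21) + 6·(5/21) = 7/3.
E[X | Z = 3] = (7/3) / (4/7) = 49/12.

49/12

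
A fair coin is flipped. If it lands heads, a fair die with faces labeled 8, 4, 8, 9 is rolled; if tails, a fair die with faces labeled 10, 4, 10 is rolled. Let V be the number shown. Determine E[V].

E[V | heads] = (8+4+8+9)/4 = 29/4.
E[V | tails] = (10+4+10)/3 = 8.
By the law of total expectation,
E[V] = (1/2)·(29/4) + (1/2)·(8) = 61/8.

61/8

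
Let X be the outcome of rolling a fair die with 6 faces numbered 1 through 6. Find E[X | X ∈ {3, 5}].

P(X ∈ {3, 5}) = 1/3.
Σ over the event: 3·1/6 + 5·1/6 = 4/3.
E[X | X ∈ {3, 5}] = (4/3) / (1/3) = 4.

4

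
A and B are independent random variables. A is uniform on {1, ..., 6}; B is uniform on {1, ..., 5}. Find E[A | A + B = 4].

2

P(A + B = 4) = 1/10.
Summing A·P(x,y) over outcomes with A + B = 4 gives 1/5.
E[A | A + B = 4] = (1/5) / (1/10) = 2.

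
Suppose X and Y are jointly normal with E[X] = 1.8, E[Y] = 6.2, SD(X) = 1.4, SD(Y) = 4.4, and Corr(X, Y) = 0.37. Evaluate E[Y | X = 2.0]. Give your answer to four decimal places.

E[Y | X=x] = μ_Y + ρ(σ_Y/σ_X)(x − μ_X) for jointly normal variables.
E[Y | X=2.0] = 6.2 + (0.37)·(4.4/1.4)·(2.0 − (1.8)) = 6.2 + (1.1629)·(0.2) = 6.4326.

6.4326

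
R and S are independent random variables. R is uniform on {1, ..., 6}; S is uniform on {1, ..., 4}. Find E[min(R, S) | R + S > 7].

10/3

Outcomes with R + S > 7: (4,4), (5,3), (5,4), (6,2), (6,3), (6,4), each with probability 1/24.
E[min(R, S) | R + S > 7] = (4 + 3 + 4 + 2 + 3 + 4) / 6 = 10/3.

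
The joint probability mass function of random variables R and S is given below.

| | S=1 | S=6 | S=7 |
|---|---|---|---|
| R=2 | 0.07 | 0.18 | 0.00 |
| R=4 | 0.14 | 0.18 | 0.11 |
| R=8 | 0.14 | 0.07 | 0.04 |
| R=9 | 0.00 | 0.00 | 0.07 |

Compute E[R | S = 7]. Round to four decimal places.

6.3182

P(S = 7) = 0.22.
Σ R·P over the event = 4·(0.11) + 8·(0.04) + 9·(0.07) = 1.39.
E[R | S = 7] = (1.39) / (0.22) = 6.3182.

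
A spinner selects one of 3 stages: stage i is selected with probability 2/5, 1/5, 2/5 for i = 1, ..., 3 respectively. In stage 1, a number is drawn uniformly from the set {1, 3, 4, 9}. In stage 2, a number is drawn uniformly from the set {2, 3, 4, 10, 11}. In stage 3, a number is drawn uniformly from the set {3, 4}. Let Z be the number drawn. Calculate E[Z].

43/10

E[Z | stage 1] = (1+3+4+9)/4 = 17/4.
E[Z | stage 2] = (2+3+4+10+11)/5 = 6.
E[Z | stage 3] = (3+4)/2 = 7/2.
E[Z] = (2/5)·(17/4) + (1/5)·(6) + (2/5)·(7/2) = 43/10.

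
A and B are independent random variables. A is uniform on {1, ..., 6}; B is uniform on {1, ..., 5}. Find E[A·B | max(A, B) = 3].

P(max(A, B) = 3) = 1/6.
Summing AB·P(x,y) over outcomes with max(A, B) = 3 gives 9/10.
E[A·B | max(A, B) = 3] = (9/10) / (1/6) = 27/5.

27/5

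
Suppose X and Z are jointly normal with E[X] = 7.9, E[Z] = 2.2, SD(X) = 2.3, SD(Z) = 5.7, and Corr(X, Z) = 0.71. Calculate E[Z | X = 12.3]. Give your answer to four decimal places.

9.9421

E[Z | X=x] = μ_Z + ρ(σ_Z/σ_X)(x − μ_X) for jointly normal variables.
E[Z | X=12.3] = 2.2 + (0.71)·(5.7/2.3)·(12.3 − (7.9)) = 2.2 + (1.75957)·(4.4) = 9.9421.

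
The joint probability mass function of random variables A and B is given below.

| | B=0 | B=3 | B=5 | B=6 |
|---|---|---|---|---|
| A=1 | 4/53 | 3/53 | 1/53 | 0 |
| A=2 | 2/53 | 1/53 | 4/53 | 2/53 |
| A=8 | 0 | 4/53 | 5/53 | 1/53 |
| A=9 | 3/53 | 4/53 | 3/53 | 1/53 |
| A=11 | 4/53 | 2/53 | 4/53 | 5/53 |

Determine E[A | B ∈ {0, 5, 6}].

275/39

P(B ∈ {0, 5, 6}) = 39/53.
Summing A·P(A=x,B=y) over the conditioning event gives 275/53.
E[A | B ∈ {0, 5, 6}] = (275/53) / (39/53) = 275/39.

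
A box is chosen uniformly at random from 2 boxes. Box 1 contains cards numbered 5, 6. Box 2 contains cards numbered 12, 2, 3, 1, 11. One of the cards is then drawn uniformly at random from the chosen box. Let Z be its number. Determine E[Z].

113/20

E[Z | box 1] = (5+6)/2 = 11/2.
E[Z | box 2] = (12+2+3+1+11)/5 = 29/5.
E[Z] = (1/2)·(11/2) + (1/2)·(29/5) = 113/20.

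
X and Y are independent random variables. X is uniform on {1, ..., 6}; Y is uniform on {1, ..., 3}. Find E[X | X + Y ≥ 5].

53/12

P(X + Y ≥ 5) = 2/3.
Summing X·P(x,y) over outcomes with X + Y ≥ 5 gives 53/18.
E[X | X + Y ≥ 5] = (53/18) / (2/3) = 53/12.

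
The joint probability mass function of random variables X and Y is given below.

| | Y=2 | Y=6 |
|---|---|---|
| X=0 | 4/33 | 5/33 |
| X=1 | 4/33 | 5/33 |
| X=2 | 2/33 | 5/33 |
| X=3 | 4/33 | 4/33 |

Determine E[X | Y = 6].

27/19

P(Y = 6) = 19/33.
Σ X·P over the event = 0·(5/33) + 1·(5/33) + 2·(5/33) + 3·(4/33) = 9/11.
E[X | Y = 6] = (9/11) / (19/33) = 27/19.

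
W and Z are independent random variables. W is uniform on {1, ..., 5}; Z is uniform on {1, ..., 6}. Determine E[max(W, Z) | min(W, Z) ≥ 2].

9/2

P(min(W, Z) ≥ 2) = 2/3.
Summing max(W,Z)·P(x,y) over outcomes with min(W, Z) ≥ 2 gives 3.
E[max(W, Z) | min(W, Z) ≥ 2] = (3) / (2/3) = 9/2.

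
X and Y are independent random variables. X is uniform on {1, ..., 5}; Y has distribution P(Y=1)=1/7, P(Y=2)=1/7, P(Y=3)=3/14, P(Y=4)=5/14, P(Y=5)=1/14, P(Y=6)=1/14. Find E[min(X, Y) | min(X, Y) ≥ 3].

P(min(X, Y) ≥ 3) = 3/7.
Summing min(X,Y)·P(x,y) over outcomes with min(X, Y) ≥ 3 gives 53/35.
E[min(X, Y) | min(X, Y) ≥ 3] = (53/35) / (3/7) = 53/15.

53/15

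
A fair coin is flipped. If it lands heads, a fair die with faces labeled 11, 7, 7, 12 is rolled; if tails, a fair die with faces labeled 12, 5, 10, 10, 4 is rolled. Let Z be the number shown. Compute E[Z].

E[Z | heads] = (11+7+7+12)/4 = 37/4.
E[Z | tails] = (12+5+10+10+4)/5 = 41/5.
E[Z] = (1/2)·(37/4) + (1/2)·(41/5) = 349/40.

349/40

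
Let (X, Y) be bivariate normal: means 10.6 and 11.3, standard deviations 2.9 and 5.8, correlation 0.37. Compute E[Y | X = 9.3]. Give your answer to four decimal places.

The regression of Y on X has slope ρ·σ_Y/σ_X and passes through (μ_X, μ_Y).
E[Y | X=9.3] = 11.3 + (0.37)·(5.8/2.9)·(9.3 − (10.6)) = 11.3 + (0.74)·(-1.3) = 10.3380.

10.3380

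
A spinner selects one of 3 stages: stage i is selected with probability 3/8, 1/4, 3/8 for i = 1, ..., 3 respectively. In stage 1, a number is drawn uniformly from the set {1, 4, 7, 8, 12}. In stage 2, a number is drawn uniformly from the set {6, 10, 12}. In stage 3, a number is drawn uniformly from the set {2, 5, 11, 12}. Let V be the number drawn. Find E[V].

E[V | stage 1] = (1+4+7+8+12)/5 = 32/5.
E[V | stage 2] = (6+10+12)/3 = 28/3.
E[V | stage 3] = (2+5+11+12)/4 = 15/2.
By the law of total expectation,
E[V] = (3/8)·(32/5) + (1/4)·(28/3) + (3/8)·(15/2) = 1811/240.

1811/240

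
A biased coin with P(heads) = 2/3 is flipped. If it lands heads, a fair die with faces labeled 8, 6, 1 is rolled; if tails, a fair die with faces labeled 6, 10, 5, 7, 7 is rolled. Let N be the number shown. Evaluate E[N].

17/3

E[N | heads] = (8+6+1)/3 = 5.
E[N | tails] = (6+10+5+7+7)/5 = 7.
By the law of total expectation,
E[N] = (2/3)·(5) + (1/3)·(7) = 17/3.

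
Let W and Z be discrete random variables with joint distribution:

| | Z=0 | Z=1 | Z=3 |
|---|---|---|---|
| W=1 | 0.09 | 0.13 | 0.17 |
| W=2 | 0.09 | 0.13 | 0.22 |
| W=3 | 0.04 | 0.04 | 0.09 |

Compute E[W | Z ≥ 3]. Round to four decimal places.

1.8333

P(Z ≥ 3) = 0.48.
Σ W·P over the event = 1·(0.17) + 2·(0.22) + 3·(0.09) = 0.88.
E[W | Z ≥ 3] = (0.88) / (0.48) = 1.8333.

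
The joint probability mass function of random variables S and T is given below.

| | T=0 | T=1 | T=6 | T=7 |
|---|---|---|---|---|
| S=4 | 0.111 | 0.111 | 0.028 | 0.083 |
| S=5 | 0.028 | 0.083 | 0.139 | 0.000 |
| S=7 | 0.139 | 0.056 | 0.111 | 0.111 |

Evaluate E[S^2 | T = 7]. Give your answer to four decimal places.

34.8814

P(T = 7) = 0.194.
Σ S^2·P over the event = 16·(0.083) + 49·(0.111) = 6.767.
E[S^2 | T = 7] = (6.767) / (0.194) = 34.8814.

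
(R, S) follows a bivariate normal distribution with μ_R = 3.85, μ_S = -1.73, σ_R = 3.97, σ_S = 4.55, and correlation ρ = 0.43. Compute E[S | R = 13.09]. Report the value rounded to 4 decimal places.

For a bivariate normal, E[S | R=x] = μ_S + ρ·(σ_S/σ_R)·(x − μ_R).
E[S | R=13.09] = -1.73 + (0.43)·(4.55/3.97)·(13.09 − (3.85)) = -1.73 + (0.49282)·(9.24) = 2.8237.

2.8237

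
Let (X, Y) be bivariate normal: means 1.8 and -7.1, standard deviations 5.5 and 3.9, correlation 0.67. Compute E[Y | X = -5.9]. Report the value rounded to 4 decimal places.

For a bivariate normal, E[Y | X=x] = μ_Y + ρ·(σ_Y/σ_X)·(x − μ_X).
E[Y | X=-5.9] = -7.1 + (0.67)·(3.9/5.5)·(-5.9 − (1.8)) = -7.1 + (0.47509)·(-7.7) = -10.7582.

-10.7582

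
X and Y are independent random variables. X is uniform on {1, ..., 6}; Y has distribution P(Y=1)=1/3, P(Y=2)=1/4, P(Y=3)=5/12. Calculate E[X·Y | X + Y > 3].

P(X + Y > 3) = 61/72.
Summing XY·P(x,y) over outcomes with X + Y > 3 gives 169/24.
E[X·Y | X + Y > 3] = (169/24) / (61/72) = 507/61.

507/61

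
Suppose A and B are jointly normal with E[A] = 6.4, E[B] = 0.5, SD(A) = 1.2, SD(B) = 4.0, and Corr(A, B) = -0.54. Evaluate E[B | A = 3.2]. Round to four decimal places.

6.2600

E[B | A=x] = μ_B + ρ(σ_B/σ_A)(x − μ_A) for jointly normal variables.
E[B | A=3.2] = 0.5 + (-0.54)·(4.0/1.2)·(3.2 − (6.4)) = 0.5 + (-1.8)·(-3.2) = 6.2600.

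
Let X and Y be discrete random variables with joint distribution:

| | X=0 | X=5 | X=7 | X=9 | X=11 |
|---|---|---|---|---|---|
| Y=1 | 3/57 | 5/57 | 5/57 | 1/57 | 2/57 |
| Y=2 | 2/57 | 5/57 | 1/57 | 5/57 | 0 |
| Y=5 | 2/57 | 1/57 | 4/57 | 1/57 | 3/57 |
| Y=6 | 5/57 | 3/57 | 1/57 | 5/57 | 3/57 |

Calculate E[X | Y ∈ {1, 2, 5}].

P(Y ∈ {1, 2, 5}) = 40/57.
Summing X·P(X=x,Y=y) over the conditioning event gives 81/19.
E[X | Y ∈ {1, 2, 5}] = (81/19) / (40/57) = 243/40.

243/40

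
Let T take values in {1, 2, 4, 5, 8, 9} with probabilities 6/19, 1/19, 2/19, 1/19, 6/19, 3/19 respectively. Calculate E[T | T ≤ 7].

21/10

P(T ≤ 7) = 10/19.
Σ over the event: 1·6/19 + 2·1/19 + 4·2/19 + 5·1/19 = 21/19.
E[T | T ≤ 7] = (21/19) / (10/19) = 21/10.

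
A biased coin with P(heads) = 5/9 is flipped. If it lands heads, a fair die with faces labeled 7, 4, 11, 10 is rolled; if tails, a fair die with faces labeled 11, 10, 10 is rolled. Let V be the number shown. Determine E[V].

244/27

E[V | heads] = (7+4+11+10)/4 = 8.
E[V | tails] = (11+10+10)/3 = 31/3.
By the law of total expectation,
E[V] = (5/9)·(8) + (4/9)·(31/3) = 244/27.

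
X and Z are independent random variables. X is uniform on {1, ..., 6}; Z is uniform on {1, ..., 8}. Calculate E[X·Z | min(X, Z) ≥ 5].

143/4

P(min(X, Z) ≥ 5) = 1/6.
Summing XZ·P(x,y) over outcomes with min(X, Z) ≥ 5 gives 143/24.
E[X·Z | min(X, Z) ≥ 5] = (143/24) / (1/6) = 143/4.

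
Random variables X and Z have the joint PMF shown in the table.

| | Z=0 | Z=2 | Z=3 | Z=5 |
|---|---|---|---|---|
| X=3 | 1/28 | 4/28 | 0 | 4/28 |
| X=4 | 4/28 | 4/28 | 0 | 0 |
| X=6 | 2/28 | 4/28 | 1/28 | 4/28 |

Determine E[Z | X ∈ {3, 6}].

P(X ∈ {3, 6}) = 5/7.
Σ Z·P over the event = 0·(1/28) + 2·(4/28) + 5·(4/28) + 0·(2/28) + 2·(4/28) + 3·(1/28) + 5·(4/28) = 59/28.
E[Z | X ∈ {3, 6}] = (59/28) / (5/7) = 59/20.

59/20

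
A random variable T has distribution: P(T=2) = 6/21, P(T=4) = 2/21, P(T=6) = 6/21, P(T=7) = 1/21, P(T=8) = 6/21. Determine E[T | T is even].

P(T is even) = 20/21.
Σ over the event: 2·2/7 + 4·2/21 + 6·2/7 + 8·2/7 = 104/21.
E[T | T is even] = (104/21) / (20/21) = 26/5.

26/5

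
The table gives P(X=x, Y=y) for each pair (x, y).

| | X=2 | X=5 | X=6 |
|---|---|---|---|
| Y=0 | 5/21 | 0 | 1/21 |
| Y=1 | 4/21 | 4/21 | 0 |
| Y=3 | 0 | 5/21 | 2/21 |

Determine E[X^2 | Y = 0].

28/3

P(Y = 0) = 2/7.
Σ X^2·P over the event = 4·(5/21) + 36·(1/21) = 8/3.
E[X^2 | Y = 0] = (8/3) / (2/7) = 28/3.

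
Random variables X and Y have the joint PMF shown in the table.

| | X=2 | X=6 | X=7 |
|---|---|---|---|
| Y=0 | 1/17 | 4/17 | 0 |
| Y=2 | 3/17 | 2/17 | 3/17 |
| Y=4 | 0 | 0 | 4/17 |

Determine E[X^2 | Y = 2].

P(Y = 2) = 8/17.
Σ X^2·P over the event = 4·(3/17) + 36·(2/17) + 49·(3/17) = 231/17.
E[X^2 | Y = 2] = (231/17) / (8/17) = 231/8.

231/8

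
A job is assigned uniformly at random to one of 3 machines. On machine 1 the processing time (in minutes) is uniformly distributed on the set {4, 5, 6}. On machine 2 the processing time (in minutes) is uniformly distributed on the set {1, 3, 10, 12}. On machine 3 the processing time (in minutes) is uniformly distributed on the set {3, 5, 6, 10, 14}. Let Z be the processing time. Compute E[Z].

191/30

E[Z | machine 1] = (4+5+6)/3 = 5.
E[Z | machine 2] = (1+3+10+12)/4 = 13/2.
E[Z | machine 3] = (3+5+6+10+14)/5 = 38/5.
E[Z] = (1/3)·(5) + (1/3)·(13/2) + (1/3)·(38/5) = 191/30.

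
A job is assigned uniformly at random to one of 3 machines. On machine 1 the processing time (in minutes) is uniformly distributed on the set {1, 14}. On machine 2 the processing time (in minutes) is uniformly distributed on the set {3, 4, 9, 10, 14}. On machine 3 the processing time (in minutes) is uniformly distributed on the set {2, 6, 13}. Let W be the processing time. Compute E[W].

E[W | machine 1] = (1+14)/2 = 15/2.
E[W | machine 2] = (3+4+9+10+14)/5 = 8.
E[W | machine 3] = (2+6+13)/3 = 7.
By the law of total expectation,
E[W] = (1/3)·(15/2) + (1/3)·(8) + (1/3)·(7) = 15/2.

15/2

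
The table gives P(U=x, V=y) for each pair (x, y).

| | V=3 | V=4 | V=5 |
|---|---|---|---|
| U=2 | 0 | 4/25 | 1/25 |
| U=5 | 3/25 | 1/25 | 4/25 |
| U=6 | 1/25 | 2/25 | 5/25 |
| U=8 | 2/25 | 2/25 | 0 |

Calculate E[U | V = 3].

37/6

P(V = 3) = 6/25.
Σ U·P over the event = 5·(3/25) + 6·(1/25) + 8·(2/25) = 37/25.
E[U | V = 3] = (37/25) / (6/25) = 37/6.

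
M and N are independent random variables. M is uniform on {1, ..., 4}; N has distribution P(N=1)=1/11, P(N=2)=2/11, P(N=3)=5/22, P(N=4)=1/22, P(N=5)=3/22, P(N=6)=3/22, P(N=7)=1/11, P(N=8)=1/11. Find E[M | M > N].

P(M > N) = 19/88.
Summing M·P(x,y) over outcomes with M > N gives 3/4.
E[M | M > N] = (3/4) / (19/88) = 66/19.

66/19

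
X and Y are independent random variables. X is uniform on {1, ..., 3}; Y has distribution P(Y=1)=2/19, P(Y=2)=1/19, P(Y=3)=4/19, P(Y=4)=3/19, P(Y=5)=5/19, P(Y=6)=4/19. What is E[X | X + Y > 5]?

P(X + Y > 5) = 37/57.
Summing X·P(x,y) over outcomes with X + Y > 5 gives 27/19.
E[X | X + Y > 5] = (27/19) / (37/57) = 81/37.

81/37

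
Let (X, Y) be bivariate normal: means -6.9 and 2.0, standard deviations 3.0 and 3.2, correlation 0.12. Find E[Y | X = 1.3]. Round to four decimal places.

E[Y | X=x] = μ_Y + ρ(σ_Y/σ_X)(x − μ_X) for jointly normal variables.
E[Y | X=1.3] = 2.0 + (0.12)·(3.2/3.0)·(1.3 − (-6.9)) = 2.0 + (0.128)·(8.2) = 3.0496.

3.0496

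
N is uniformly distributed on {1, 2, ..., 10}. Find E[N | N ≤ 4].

Given N ≤ 4, N is equally likely to be any of {1, 2, 3, 4}.
E[N | N ≤ 4] = (1 + 2 + 3 + 4) / 4 = 5/2.

5/2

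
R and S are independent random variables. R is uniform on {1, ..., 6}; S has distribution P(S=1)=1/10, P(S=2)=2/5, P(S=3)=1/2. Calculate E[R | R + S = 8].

49/9

P(R + S = 8) = 3/20.
Summing R·P(x,y) over outcomes with R + S = 8 gives 49/60.
E[R | R + S = 8] = (49/60) / (3/20) = 49/9.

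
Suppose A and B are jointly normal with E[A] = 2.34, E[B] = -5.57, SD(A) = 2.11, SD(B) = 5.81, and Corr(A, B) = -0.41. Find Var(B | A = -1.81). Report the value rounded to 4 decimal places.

28.0817

For a bivariate normal, Var(B | A=x) = σ_B²(1 − ρ²).
Var(B | A=-1.81) = (5.81)²·(1 − (-0.41)²) = 33.7561·0.8319 = 28.0817.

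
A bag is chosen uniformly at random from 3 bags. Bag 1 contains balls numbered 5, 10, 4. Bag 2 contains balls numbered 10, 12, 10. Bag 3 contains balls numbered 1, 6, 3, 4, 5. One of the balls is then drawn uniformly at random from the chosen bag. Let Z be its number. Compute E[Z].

104/15

E[Z | bag 1] = (5+10+4)/3 = 19/3.
E[Z | bag 2] = (10+12+10)/3 = 32/3.
E[Z | bag 3] = (1+6+3+4+5)/5 = 19/5.
By the law of total expectation,
E[Z] = (1/3)·(19/3) + (1/3)·(32/3) + (1/3)·(19/5) = 104/15.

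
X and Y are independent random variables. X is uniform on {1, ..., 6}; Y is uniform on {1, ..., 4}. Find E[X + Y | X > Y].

P(X > Y) = 7/12.
Summing (X+Y)·P(x,y) over outcomes with X > Y gives 47/12.
E[X + Y | X > Y] = (47/12) / (7/12) = 47/7.

47/7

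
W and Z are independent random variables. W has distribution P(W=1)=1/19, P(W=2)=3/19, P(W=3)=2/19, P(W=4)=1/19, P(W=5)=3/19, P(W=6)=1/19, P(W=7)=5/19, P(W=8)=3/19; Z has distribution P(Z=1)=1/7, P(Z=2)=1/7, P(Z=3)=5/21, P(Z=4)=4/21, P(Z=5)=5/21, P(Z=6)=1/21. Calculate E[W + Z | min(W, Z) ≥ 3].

P(min(W, Z) ≥ 3) = 75/133.
Summing (W+Z)·P(x,y) over outcomes with min(W, Z) ≥ 3 gives 40/7.
E[W + Z | min(W, Z) ≥ 3] = (40/7) / (75/133) = 152/15.

152/15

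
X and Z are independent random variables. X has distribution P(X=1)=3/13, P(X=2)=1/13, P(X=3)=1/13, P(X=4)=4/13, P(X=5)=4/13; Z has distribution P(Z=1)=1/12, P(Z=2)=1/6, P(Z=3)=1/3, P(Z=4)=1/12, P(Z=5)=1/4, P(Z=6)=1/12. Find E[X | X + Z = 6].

75/26

P(X + Z = 6) = 1/6.
Summing X·P(x,y) over outcomes with X + Z = 6 gives 25/52.
E[X | X + Z = 6] = (25/52) / (1/6) = 75/26.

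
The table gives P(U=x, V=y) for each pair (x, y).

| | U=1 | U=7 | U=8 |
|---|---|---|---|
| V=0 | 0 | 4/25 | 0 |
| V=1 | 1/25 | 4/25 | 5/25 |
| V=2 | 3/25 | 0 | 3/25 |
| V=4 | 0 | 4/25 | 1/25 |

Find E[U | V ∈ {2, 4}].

P(V ∈ {2, 4}) = 11/25.
Σ U·P over the event = 1·(3/25) + 7·(4/25) + 8·(3/25) + 8·(1/25) = 63/25.
E[U | V ∈ {2, 4}] = (63/25) / (11/25) = 63/11.

63/11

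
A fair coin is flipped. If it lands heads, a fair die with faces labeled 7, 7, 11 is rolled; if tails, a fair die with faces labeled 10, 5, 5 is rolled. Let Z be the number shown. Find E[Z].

15/2

E[Z | heads] = (7+7+11)/3 = 25/3.
E[Z | tails] = (10+5+5)/3 = 20/3.
By the law of total expectation,
E[Z] = (1/2)·(25/3) + (1/2)·(20/3) = 15/2.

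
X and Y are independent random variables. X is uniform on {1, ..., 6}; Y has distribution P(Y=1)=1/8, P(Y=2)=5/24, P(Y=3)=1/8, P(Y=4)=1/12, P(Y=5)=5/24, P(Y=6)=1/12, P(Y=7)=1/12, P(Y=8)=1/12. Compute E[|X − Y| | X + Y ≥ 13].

P(X + Y ≥ 13) = 1/24.
Summing |X−Y|·P(x,y) over outcomes with X + Y ≥ 13 gives 1/12.
E[|X − Y| | X + Y ≥ 13] = (1/12) / (1/24) = 2.

2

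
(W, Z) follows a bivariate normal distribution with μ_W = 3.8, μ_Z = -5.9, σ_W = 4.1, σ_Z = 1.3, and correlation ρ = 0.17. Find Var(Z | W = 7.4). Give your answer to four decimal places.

The conditional variance in a bivariate normal is σ_Z²(1 − ρ²), independent of x.
Var(Z | W=7.4) = (1.3)²·(1 − (0.17)²) = 1.69·0.9711 = 1.6412.

1.6412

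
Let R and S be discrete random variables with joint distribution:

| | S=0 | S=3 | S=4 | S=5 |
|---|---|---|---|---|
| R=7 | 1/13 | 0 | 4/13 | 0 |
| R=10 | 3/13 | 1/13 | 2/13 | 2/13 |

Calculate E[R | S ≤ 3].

47/5

P(S ≤ 3) = 5/13.
Σ R·P over the event = 7·(1/13) + 10·(3/13) + 10·(1/13) = 47/13.
E[R | S ≤ 3] = (47/13) / (5/13) = 47/5.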